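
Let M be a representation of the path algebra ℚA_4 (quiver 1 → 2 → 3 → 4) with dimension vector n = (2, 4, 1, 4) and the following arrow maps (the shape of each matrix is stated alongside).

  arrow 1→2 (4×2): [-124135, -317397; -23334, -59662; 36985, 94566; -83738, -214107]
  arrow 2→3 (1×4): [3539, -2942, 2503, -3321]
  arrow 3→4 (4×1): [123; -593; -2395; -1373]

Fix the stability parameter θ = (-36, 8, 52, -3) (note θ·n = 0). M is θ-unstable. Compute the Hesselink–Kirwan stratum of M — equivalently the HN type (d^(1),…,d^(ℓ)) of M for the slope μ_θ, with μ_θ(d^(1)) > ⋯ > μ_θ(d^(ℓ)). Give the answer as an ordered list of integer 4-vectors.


Via rank(M_{q-1}∘⋯∘M_p): M ≅ I[1,2], I[1,4], I[2,2]^2, I[4,4]^3.
μ_θ-semistable layers: μ^(1)=49/2; μ^(2)=8; μ^(3)=-3; μ^(4)=-36

((0, 0, 1, 1); (0, 4, 0, 0); (0, 0, 0, 3); (2, 0, 0, 0))


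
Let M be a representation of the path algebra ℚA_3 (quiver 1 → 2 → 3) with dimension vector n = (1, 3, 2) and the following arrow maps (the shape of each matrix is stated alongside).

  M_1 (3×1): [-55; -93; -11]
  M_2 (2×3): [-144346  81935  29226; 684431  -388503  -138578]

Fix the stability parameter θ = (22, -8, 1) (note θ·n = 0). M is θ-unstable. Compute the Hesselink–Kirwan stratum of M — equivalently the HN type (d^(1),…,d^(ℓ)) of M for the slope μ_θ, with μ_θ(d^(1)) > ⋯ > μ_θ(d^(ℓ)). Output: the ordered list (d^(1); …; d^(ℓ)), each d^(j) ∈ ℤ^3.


Via rank(M_{q-1}∘⋯∘M_p): M ≅ I[1,3], I[2,2], I[2,3].
μ_θ-semistable layers: μ^(1)=5; μ^(2)=1; μ^(3)=-8

((1, 1, 1); (0, 0, 1); (0, 2, 0))


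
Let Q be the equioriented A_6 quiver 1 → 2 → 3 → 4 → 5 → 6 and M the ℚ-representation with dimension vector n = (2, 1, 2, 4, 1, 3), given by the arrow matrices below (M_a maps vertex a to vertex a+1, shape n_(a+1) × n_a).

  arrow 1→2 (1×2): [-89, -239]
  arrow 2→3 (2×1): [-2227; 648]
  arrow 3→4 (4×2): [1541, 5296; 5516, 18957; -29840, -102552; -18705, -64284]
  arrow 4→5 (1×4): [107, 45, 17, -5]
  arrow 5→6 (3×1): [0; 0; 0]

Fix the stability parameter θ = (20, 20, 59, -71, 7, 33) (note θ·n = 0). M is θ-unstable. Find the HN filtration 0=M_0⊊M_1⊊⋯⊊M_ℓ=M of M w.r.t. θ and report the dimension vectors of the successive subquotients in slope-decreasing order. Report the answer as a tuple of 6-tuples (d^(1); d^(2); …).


Interval decomposition of M: I[1,1], I[1,4], I[3,5], I[4,4]^2, I[6,6]^3.
HN type (ℓ=5): μ^(1)=33; μ^(2)=20; μ^(3)=7; μ^(4)=-6; μ^(5)=-71

((0, 0, 0, 0, 0, 3); (1, 0, 0, 0, 0, 0); (1, 1, 1, 1, 1, 0); (0, 0, 1, 1, 0, 0); (0, 0, 0, 2, 0, 0))


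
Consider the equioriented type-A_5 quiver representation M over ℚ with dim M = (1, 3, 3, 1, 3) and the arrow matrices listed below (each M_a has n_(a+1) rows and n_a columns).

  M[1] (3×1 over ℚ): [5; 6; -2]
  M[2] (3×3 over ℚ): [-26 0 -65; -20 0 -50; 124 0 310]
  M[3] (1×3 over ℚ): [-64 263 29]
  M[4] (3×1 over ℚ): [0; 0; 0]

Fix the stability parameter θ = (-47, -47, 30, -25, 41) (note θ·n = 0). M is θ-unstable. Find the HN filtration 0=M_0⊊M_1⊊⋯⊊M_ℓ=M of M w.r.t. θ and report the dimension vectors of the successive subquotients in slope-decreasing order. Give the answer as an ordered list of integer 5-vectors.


Via rank(M_{q-1}∘⋯∘M_p): M ≅ I[1,2], I[2,2], I[2,3], I[3,3], I[3,4], I[5,5]^3.
μ_θ-semistable layers: μ^(1)=41; μ^(2)=30; μ^(3)=5/2; μ^(4)=-47

((0, 0, 0, 0, 3); (0, 0, 2, 0, 0); (0, 0, 1, 1, 0); (1, 3, 0, 0, 0))


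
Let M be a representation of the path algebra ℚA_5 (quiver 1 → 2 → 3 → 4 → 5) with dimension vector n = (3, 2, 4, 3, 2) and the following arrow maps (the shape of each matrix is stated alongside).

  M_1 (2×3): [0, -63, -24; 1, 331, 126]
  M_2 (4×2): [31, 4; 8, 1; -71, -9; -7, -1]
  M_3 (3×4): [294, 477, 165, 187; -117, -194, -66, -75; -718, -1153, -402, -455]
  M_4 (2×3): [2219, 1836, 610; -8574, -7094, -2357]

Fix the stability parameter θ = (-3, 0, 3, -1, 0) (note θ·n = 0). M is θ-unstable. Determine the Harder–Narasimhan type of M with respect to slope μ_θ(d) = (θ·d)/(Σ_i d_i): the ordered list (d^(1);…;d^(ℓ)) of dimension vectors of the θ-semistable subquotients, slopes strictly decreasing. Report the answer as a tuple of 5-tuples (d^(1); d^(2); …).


Via rank(M_{q-1}∘⋯∘M_p): M ≅ I[1,1], I[1,5]^2, I[3,3], I[3,4].
μ_θ-semistable layers: μ^(1)=3; μ^(2)=1; μ^(3)=2/3; μ^(4)=0; μ^(5)=-3

((0, 0, 1, 0, 0); (0, 0, 1, 1, 0); (0, 0, 2, 2, 2); (0, 2, 0, 0, 0); (3, 0, 0, 0, 0))


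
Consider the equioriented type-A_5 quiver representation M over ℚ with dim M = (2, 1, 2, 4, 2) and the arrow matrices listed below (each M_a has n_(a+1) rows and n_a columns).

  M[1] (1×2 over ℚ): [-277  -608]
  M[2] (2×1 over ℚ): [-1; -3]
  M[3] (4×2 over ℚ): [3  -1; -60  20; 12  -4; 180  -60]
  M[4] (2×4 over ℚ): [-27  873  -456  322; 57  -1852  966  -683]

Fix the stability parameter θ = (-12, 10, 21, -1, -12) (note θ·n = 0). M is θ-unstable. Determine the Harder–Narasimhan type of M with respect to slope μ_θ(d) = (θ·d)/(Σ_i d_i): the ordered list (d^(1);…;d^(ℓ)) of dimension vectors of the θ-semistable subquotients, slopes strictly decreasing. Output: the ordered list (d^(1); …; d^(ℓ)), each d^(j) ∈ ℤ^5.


Barcode: M ≅ I[1,1], I[1,3], I[3,5], I[4,4]^2, I[4,5]. HN layers by μ_θ (6 steps, strictly decreasing):
  μ^(1)=21; μ^(2)=10; μ^(3)=8/3; μ^(4)=-1; μ^(5)=-13/2; μ^(6)=-12

((0, 0, 1, 0, 0); (0, 1, 0, 0, 0); (0, 0, 1, 1, 1); (0, 0, 0, 2, 0); (0, 0, 0, 1, 1); (2, 0, 0, 0, 0))


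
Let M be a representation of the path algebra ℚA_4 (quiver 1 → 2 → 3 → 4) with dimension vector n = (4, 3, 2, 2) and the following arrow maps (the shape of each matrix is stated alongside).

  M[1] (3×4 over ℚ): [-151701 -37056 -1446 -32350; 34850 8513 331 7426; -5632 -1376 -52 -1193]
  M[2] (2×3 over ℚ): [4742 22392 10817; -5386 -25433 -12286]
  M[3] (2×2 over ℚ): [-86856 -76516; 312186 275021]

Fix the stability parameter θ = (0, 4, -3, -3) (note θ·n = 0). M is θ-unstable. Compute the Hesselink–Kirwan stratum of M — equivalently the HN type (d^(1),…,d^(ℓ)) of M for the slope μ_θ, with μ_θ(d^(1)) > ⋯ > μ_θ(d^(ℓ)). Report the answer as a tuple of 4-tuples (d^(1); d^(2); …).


Interval decomposition of M: I[1,1], I[1,2], I[1,3], I[1,4], I[4,4].
HN type (ℓ=5): μ^(1)=4; μ^(2)=1/2; μ^(3)=0; μ^(4)=-1/2; μ^(5)=-3

((0, 1, 0, 0); (0, 1, 1, 0); (3, 0, 0, 0); (1, 1, 1, 1); (0, 0, 0, 1))


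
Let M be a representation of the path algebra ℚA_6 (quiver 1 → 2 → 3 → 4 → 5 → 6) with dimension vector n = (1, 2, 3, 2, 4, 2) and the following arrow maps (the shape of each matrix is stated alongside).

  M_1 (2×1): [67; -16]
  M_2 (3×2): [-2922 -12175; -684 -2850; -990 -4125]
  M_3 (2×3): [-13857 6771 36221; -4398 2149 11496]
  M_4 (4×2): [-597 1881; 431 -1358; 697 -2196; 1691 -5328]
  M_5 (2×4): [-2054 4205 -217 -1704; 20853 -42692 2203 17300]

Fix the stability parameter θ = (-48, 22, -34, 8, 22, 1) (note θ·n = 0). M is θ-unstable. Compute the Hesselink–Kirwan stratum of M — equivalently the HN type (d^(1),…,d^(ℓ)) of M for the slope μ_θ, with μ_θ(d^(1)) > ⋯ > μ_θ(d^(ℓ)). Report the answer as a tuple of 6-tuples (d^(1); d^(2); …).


Barcode: M ≅ I[1,3], I[2,2], I[3,6]^2, I[5,5]^2. HN layers by μ_θ (6 steps, strictly decreasing):
  μ^(1)=22; μ^(2)=23/2; μ^(3)=8; μ^(4)=-6; μ^(5)=-34; μ^(6)=-48

((0, 1, 0, 0, 2, 0); (0, 0, 0, 0, 2, 2); (0, 0, 0, 2, 0, 0); (0, 1, 1, 0, 0, 0); (0, 0, 2, 0, 0, 0); (1, 0, 0, 0, 0, 0))


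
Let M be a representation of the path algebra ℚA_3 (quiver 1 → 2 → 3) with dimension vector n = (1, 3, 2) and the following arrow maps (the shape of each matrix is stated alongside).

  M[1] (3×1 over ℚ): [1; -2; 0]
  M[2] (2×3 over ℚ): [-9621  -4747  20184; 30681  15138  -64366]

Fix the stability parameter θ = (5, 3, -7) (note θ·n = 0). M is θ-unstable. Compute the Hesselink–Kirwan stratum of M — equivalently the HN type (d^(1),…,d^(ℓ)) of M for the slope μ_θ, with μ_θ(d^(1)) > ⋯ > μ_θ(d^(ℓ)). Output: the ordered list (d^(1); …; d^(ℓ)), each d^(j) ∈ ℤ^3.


Barcode: M ≅ I[1,3], I[2,2], I[2,3]. HN layers by μ_θ (3 steps, strictly decreasing):
  μ^(1)=3; μ^(2)=1/3; μ^(3)=-2

((0, 1, 0); (1, 1, 1); (0, 1, 1))


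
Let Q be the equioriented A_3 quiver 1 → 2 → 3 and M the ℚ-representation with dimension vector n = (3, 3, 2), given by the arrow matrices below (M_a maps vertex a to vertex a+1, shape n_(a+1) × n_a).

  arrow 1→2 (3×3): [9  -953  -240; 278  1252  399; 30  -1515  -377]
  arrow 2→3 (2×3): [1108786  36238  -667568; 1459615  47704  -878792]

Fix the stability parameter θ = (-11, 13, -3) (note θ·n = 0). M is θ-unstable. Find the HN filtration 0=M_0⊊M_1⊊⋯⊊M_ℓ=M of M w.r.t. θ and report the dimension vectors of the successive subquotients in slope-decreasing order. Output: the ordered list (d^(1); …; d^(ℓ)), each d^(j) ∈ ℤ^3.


Barcode: M ≅ I[1,2], I[1,3]^2. HN layers by μ_θ (3 steps, strictly decreasing):
  μ^(1)=13; μ^(2)=5; μ^(3)=-11

((0, 1, 0); (0, 2, 2); (3, 0, 0))


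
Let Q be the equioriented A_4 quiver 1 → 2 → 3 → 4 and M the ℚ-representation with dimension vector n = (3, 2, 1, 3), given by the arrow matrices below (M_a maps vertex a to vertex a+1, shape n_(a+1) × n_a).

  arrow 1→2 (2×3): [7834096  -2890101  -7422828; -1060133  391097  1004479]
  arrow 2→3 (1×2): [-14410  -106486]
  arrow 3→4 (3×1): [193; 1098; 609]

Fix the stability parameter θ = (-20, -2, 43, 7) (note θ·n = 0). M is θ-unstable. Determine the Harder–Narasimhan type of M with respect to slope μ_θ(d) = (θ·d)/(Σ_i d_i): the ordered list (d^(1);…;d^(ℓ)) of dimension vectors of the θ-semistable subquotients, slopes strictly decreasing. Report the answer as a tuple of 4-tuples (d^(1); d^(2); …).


Interval decomposition of M: I[1,1], I[1,2], I[1,4], I[4,4]^2.
HN type (ℓ=4): μ^(1)=25; μ^(2)=7; μ^(3)=-2; μ^(4)=-20

((0, 0, 1, 1); (0, 0, 0, 2); (0, 2, 0, 0); (3, 0, 0, 0))


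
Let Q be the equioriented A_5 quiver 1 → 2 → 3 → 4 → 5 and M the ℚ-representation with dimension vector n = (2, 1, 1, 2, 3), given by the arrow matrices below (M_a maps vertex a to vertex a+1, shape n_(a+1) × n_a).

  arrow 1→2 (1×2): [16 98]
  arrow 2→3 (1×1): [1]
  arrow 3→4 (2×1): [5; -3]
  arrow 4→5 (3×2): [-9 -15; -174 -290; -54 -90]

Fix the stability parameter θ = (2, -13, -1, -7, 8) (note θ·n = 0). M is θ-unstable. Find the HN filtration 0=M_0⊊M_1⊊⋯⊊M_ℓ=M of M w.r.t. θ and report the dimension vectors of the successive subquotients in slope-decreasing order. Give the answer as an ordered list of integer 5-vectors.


Interval decomposition of M: I[1,1], I[1,4], I[4,5], I[5,5]^2.
HN type (ℓ=5): μ^(1)=8; μ^(2)=2; μ^(3)=-4; μ^(4)=-11/2; μ^(5)=-7

((0, 0, 0, 0, 3); (1, 0, 0, 0, 0); (0, 0, 1, 1, 0); (1, 1, 0, 0, 0); (0, 0, 0, 1, 0))


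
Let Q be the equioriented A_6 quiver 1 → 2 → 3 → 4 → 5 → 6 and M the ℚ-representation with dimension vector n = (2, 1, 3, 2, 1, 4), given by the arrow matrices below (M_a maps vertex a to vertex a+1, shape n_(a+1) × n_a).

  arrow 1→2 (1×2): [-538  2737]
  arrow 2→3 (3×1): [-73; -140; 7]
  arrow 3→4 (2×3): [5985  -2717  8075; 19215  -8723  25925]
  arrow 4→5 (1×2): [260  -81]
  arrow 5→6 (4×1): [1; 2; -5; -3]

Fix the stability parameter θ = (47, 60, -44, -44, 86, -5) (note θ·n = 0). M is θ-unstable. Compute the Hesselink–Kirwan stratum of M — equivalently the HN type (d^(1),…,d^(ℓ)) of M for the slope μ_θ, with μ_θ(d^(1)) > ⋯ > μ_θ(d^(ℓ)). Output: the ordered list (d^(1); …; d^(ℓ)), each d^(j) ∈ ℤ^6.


Via rank(M_{q-1}∘⋯∘M_p): M ≅ I[1,1], I[1,3], I[3,3], I[3,6], I[4,4], I[6,6]^3.
μ_θ-semistable layers: μ^(1)=47; μ^(2)=81/2; μ^(3)=21; μ^(4)=-5; μ^(5)=-44

((1, 0, 0, 0, 0, 0); (0, 0, 0, 0, 1, 1); (1, 1, 1, 0, 0, 0); (0, 0, 0, 0, 0, 3); (0, 0, 2, 2, 0, 0))


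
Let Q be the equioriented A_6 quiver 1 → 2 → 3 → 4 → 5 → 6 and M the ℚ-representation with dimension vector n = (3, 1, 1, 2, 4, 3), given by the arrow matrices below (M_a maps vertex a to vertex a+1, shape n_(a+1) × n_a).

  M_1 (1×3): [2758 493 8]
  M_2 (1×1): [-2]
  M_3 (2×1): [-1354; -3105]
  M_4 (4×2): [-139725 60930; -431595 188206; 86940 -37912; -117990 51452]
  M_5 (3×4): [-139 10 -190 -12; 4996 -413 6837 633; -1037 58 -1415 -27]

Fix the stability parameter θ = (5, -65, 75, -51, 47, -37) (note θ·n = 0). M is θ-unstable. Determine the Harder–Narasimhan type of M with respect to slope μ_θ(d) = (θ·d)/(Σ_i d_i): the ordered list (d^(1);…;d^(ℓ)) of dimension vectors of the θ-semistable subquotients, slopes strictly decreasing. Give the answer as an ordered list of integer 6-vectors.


Barcode: M ≅ I[1,1]^2, I[1,4], I[4,6], I[5,5], I[5,6]^2. HN layers by μ_θ (5 steps, strictly decreasing):
  μ^(1)=47; μ^(2)=12; μ^(3)=5; μ^(4)=-30; μ^(5)=-51

((0, 0, 0, 0, 1, 0); (0, 0, 1, 1, 0, 0); (2, 0, 0, 0, 3, 3); (1, 1, 0, 0, 0, 0); (0, 0, 0, 1, 0, 0))


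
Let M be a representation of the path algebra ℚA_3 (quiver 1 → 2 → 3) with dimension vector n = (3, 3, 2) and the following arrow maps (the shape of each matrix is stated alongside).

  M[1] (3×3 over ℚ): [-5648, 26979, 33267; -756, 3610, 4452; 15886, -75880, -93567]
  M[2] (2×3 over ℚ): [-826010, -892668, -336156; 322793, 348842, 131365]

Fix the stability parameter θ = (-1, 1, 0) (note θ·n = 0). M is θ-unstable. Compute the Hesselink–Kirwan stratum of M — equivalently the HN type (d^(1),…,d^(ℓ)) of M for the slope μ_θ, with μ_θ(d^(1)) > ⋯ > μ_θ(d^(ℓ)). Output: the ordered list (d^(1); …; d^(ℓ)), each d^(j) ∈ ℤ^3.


Interval decomposition of M: I[1,1], I[1,3]^2, I[2,2].
HN type (ℓ=3): μ^(1)=1; μ^(2)=1/2; μ^(3)=-1

((0, 1, 0); (0, 2, 2); (3, 0, 0))


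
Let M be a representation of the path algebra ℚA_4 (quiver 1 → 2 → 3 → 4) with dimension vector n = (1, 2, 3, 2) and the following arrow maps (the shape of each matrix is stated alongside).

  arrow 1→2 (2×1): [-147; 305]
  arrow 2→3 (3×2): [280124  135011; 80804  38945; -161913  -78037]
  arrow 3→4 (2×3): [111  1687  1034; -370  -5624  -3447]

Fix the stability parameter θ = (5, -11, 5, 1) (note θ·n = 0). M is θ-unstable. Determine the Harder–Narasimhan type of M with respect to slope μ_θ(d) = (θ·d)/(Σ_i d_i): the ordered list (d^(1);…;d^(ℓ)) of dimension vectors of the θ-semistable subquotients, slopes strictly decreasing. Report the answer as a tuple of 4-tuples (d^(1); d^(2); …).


Via rank(M_{q-1}∘⋯∘M_p): M ≅ I[1,3], I[2,4], I[3,4].
μ_θ-semistable layers: μ^(1)=5; μ^(2)=3; μ^(3)=-3; μ^(4)=-11

((0, 0, 1, 0); (0, 0, 2, 2); (1, 1, 0, 0); (0, 1, 0, 0))


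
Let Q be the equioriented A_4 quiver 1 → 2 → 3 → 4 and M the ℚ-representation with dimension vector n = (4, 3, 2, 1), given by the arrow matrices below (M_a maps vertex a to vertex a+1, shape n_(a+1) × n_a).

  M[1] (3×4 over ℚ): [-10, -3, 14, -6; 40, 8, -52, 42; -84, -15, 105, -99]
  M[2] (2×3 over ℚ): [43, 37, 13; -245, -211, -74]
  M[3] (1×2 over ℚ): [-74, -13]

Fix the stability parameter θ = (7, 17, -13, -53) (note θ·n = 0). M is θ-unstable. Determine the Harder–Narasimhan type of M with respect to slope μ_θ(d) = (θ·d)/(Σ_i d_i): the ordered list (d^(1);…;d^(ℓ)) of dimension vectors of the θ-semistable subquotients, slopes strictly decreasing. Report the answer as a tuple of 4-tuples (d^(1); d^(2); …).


Interval decomposition of M: I[1,1], I[1,2], I[1,3], I[1,4].
HN type (ℓ=4): μ^(1)=17; μ^(2)=7; μ^(3)=11/3; μ^(4)=-21/2

((0, 1, 0, 0); (2, 0, 0, 0); (1, 1, 1, 0); (1, 1, 1, 1))


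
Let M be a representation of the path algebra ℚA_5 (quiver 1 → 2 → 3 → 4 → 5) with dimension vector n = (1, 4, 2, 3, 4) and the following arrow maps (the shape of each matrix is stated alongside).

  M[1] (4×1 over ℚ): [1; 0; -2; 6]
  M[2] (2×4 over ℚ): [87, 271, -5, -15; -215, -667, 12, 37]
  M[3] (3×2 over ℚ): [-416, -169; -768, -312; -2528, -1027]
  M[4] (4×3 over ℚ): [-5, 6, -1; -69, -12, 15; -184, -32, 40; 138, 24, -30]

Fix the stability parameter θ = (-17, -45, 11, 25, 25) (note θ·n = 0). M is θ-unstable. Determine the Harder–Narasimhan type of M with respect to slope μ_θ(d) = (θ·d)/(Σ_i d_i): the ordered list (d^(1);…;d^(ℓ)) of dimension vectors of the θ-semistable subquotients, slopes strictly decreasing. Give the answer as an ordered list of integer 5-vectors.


Interval decomposition of M: I[1,4], I[2,2]^2, I[2,3], I[4,5]^2, I[5,5]^2.
HN type (ℓ=4): μ^(1)=25; μ^(2)=11; μ^(3)=-31; μ^(4)=-45

((0, 0, 0, 3, 4); (0, 0, 2, 0, 0); (1, 1, 0, 0, 0); (0, 3, 0, 0, 0))


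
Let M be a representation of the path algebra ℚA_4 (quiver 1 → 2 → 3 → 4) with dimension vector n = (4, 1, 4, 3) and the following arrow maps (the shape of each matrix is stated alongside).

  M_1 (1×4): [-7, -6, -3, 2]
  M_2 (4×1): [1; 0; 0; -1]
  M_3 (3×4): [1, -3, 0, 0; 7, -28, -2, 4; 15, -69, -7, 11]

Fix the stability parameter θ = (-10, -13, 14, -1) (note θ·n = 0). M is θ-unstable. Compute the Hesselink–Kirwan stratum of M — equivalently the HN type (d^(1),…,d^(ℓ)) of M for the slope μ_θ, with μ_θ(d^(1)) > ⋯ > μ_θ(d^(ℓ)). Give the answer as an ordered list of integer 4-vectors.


Barcode: M ≅ I[1,1]^3, I[1,4], I[3,3], I[3,4]^2. HN layers by μ_θ (4 steps, strictly decreasing):
  μ^(1)=14; μ^(2)=13/2; μ^(3)=-10; μ^(4)=-23/2

((0, 0, 1, 0); (0, 0, 3, 3); (3, 0, 0, 0); (1, 1, 0, 0))


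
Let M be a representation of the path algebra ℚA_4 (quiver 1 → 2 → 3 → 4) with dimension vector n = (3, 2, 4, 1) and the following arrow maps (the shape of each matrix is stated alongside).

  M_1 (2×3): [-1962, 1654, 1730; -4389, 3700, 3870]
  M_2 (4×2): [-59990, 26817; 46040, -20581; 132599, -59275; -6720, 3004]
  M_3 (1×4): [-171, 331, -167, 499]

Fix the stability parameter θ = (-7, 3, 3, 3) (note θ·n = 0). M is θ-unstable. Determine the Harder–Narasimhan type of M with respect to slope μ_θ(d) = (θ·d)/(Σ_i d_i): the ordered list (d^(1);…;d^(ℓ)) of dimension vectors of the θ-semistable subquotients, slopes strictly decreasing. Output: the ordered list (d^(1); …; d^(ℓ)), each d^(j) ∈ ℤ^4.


Via rank(M_{q-1}∘⋯∘M_p): M ≅ I[1,1], I[1,3], I[1,4], I[3,3]^2.
μ_θ-semistable layers: μ^(1)=3; μ^(2)=-7

((0, 2, 4, 1); (3, 0, 0, 0))


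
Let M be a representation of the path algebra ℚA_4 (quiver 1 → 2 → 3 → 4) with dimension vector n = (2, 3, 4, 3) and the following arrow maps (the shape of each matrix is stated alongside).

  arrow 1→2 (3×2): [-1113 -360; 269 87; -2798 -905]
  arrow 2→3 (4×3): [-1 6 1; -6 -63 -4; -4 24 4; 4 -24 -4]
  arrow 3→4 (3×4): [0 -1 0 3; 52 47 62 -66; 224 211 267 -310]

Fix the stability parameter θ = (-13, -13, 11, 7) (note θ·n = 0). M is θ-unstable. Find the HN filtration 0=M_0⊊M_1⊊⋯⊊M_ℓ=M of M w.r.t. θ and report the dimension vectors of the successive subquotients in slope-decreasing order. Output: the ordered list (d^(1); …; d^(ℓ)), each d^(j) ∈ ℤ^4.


Interval decomposition of M: I[1,2], I[1,4], I[2,3], I[3,4]^2.
HN type (ℓ=3): μ^(1)=11; μ^(2)=9; μ^(3)=-13

((0, 0, 1, 0); (0, 0, 3, 3); (2, 3, 0, 0))


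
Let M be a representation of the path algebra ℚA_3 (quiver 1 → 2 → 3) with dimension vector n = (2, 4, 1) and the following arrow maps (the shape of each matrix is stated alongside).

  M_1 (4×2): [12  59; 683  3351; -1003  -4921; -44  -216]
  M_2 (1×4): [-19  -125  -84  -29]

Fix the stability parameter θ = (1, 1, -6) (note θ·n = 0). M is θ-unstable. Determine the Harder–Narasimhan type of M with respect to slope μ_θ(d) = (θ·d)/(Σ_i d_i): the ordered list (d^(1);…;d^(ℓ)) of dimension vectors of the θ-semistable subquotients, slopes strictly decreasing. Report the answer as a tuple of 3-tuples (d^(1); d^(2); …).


Interval decomposition of M: I[1,2], I[1,3], I[2,2]^2.
HN type (ℓ=2): μ^(1)=1; μ^(2)=-4/3

((1, 3, 0); (1, 1, 1))


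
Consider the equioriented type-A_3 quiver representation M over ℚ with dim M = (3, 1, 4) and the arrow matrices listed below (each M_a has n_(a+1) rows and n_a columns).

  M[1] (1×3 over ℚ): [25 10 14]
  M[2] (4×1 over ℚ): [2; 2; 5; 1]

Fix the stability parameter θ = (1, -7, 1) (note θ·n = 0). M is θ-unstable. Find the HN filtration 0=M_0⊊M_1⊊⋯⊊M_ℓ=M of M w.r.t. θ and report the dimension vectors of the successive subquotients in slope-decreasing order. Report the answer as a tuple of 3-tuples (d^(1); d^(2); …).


Barcode: M ≅ I[1,1]^2, I[1,3], I[3,3]^3. HN layers by μ_θ (2 steps, strictly decreasing):
  μ^(1)=1; μ^(2)=-3

((2, 0, 4); (1, 1, 0))


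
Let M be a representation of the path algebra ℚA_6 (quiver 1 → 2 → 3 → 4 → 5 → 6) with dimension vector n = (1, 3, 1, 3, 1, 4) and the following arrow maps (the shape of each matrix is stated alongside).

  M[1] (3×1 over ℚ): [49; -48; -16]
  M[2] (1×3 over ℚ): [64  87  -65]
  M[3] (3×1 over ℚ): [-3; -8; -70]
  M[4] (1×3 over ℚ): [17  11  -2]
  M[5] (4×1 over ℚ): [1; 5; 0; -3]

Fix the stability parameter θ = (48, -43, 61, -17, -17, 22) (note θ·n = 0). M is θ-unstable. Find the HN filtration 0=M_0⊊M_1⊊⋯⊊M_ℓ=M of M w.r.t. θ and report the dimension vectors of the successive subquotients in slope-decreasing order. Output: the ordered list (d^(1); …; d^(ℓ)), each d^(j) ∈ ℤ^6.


Barcode: M ≅ I[1,2], I[2,2], I[2,6], I[4,4]^2, I[6,6]^3. HN layers by μ_θ (5 steps, strictly decreasing):
  μ^(1)=22; μ^(2)=9; μ^(3)=5/2; μ^(4)=-17; μ^(5)=-43

((0, 0, 0, 0, 0, 4); (0, 0, 1, 1, 1, 0); (1, 1, 0, 0, 0, 0); (0, 0, 0, 2, 0, 0); (0, 2, 0, 0, 0, 0))


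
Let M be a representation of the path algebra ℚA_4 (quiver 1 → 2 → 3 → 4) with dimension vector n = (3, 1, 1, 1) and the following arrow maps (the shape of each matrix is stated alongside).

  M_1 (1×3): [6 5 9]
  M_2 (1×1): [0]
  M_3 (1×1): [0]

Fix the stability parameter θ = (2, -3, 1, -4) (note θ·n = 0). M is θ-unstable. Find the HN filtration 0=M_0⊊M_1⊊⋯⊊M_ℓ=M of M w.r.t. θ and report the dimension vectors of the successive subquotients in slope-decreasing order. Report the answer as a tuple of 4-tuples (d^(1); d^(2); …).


Barcode: M ≅ I[1,1]^2, I[1,2], I[3,3], I[4,4]. HN layers by μ_θ (4 steps, strictly decreasing):
  μ^(1)=2; μ^(2)=1; μ^(3)=-1/2; μ^(4)=-4

((2, 0, 0, 0); (0, 0, 1, 0); (1, 1, 0, 0); (0, 0, 0, 1))


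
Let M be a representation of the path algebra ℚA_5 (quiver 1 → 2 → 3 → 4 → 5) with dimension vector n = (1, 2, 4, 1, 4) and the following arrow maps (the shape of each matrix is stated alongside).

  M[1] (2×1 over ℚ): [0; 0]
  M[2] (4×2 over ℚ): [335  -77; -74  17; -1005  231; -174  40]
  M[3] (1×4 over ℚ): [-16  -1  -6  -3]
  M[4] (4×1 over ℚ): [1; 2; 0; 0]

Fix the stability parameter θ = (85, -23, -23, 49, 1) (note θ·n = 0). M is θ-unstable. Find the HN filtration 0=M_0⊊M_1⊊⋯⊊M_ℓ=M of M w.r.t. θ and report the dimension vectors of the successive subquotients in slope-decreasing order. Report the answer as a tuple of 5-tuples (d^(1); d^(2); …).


Barcode: M ≅ I[1,1], I[2,3], I[2,5], I[3,3]^2, I[5,5]^3. HN layers by μ_θ (4 steps, strictly decreasing):
  μ^(1)=85; μ^(2)=25; μ^(3)=1; μ^(4)=-23

((1, 0, 0, 0, 0); (0, 0, 0, 1, 1); (0, 0, 0, 0, 3); (0, 2, 4, 0, 0))


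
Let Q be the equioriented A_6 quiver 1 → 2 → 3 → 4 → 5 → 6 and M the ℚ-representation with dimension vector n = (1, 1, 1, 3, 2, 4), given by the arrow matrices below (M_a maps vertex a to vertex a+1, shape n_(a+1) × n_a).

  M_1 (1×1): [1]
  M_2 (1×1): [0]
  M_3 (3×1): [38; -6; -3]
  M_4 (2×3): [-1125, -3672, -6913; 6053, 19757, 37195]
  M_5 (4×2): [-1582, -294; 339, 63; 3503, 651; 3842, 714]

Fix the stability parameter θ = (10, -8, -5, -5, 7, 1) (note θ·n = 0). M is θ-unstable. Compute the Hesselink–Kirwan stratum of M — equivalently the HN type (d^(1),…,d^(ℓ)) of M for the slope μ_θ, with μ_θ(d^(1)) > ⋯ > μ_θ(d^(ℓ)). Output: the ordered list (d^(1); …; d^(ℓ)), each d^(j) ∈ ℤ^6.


Via rank(M_{q-1}∘⋯∘M_p): M ≅ I[1,2], I[3,5], I[4,4], I[4,6], I[6,6]^3.
μ_θ-semistable layers: μ^(1)=7; μ^(2)=4; μ^(3)=1; μ^(4)=-5

((0, 0, 0, 0, 1, 0); (0, 0, 0, 0, 1, 1); (1, 1, 0, 0, 0, 3); (0, 0, 1, 3, 0, 0))


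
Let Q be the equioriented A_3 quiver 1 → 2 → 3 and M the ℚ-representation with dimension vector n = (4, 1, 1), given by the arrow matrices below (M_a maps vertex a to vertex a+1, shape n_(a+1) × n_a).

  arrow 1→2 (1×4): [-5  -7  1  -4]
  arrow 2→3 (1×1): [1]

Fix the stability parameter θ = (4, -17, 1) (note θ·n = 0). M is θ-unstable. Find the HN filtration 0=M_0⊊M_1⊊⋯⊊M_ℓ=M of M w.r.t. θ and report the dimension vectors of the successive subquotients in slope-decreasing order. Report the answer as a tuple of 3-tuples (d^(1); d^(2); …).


Interval decomposition of M: I[1,1]^3, I[1,3].
HN type (ℓ=3): μ^(1)=4; μ^(2)=1; μ^(3)=-13/2

((3, 0, 0); (0, 0, 1); (1, 1, 0))


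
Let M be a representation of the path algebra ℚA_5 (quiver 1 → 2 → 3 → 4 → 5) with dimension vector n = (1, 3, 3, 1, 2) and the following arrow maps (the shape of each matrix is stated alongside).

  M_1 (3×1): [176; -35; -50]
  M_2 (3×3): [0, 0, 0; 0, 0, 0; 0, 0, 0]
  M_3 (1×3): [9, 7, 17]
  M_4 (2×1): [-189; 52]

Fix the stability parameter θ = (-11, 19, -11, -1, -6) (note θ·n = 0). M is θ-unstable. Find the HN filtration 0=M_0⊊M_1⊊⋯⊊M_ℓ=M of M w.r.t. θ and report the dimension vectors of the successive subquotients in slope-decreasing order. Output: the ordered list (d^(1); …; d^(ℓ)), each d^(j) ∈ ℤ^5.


Via rank(M_{q-1}∘⋯∘M_p): M ≅ I[1,2], I[2,2]^2, I[3,3]^2, I[3,5], I[5,5].
μ_θ-semistable layers: μ^(1)=19; μ^(2)=-7/2; μ^(3)=-6; μ^(4)=-11

((0, 3, 0, 0, 0); (0, 0, 0, 1, 1); (0, 0, 0, 0, 1); (1, 0, 3, 0, 0))


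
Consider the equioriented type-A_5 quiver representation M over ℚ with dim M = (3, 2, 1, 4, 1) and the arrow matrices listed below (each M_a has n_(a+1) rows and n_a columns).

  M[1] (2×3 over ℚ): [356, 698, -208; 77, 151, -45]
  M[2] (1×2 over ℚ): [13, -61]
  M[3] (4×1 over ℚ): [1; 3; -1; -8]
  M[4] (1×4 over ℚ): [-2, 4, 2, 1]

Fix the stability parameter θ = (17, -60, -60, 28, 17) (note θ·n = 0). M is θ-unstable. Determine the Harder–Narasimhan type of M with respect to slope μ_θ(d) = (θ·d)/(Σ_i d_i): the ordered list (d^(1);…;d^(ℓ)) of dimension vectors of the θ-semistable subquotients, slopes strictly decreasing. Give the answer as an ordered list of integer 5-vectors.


Barcode: M ≅ I[1,1], I[1,2], I[1,4], I[4,4]^2, I[4,5]. HN layers by μ_θ (5 steps, strictly decreasing):
  μ^(1)=28; μ^(2)=45/2; μ^(3)=17; μ^(4)=-43/2; μ^(5)=-103/3

((0, 0, 0, 3, 0); (0, 0, 0, 1, 1); (1, 0, 0, 0, 0); (1, 1, 0, 0, 0); (1, 1, 1, 0, 0))


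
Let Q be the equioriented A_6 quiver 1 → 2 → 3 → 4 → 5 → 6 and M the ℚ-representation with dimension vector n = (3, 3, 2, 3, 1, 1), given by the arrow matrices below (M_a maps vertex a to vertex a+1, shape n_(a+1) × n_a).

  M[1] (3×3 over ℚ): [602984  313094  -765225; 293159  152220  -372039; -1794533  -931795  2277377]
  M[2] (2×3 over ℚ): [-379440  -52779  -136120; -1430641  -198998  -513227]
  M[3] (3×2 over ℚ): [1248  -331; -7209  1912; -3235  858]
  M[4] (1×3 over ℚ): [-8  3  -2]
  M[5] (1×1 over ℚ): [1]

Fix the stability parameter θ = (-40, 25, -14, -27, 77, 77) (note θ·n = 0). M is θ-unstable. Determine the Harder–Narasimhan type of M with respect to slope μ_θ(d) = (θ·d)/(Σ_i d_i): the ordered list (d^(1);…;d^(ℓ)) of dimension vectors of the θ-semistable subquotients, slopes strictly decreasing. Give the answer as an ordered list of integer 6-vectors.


Barcode: M ≅ I[1,2], I[1,4], I[1,6], I[4,4]. HN layers by μ_θ (5 steps, strictly decreasing):
  μ^(1)=77; μ^(2)=25; μ^(3)=-16/3; μ^(4)=-27; μ^(5)=-40

((0, 0, 0, 0, 1, 1); (0, 1, 0, 0, 0, 0); (0, 2, 2, 2, 0, 0); (0, 0, 0, 1, 0, 0); (3, 0, 0, 0, 0, 0))


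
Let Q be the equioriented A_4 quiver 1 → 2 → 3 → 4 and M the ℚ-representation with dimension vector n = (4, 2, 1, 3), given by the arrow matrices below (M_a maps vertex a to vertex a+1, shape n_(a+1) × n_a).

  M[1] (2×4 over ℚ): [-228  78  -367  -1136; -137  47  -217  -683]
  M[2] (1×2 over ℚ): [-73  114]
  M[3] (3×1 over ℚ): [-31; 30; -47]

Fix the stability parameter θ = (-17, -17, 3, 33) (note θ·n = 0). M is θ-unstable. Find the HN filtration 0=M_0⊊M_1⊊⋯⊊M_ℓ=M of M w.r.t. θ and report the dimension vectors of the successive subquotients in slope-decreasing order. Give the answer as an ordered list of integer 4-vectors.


Interval decomposition of M: I[1,1]^2, I[1,2], I[1,4], I[4,4]^2.
HN type (ℓ=3): μ^(1)=33; μ^(2)=3; μ^(3)=-17

((0, 0, 0, 3); (0, 0, 1, 0); (4, 2, 0, 0))


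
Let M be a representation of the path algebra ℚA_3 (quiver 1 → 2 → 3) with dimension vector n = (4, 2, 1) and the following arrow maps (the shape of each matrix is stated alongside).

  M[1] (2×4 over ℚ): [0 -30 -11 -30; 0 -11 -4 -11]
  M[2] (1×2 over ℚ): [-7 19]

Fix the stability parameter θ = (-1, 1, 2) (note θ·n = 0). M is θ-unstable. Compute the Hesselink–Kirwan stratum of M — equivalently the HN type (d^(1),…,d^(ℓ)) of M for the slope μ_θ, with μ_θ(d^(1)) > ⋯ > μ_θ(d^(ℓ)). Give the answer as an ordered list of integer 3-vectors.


Interval decomposition of M: I[1,1]^2, I[1,2], I[1,3].
HN type (ℓ=3): μ^(1)=2; μ^(2)=1; μ^(3)=-1

((0, 0, 1); (0, 2, 0); (4, 0, 0))


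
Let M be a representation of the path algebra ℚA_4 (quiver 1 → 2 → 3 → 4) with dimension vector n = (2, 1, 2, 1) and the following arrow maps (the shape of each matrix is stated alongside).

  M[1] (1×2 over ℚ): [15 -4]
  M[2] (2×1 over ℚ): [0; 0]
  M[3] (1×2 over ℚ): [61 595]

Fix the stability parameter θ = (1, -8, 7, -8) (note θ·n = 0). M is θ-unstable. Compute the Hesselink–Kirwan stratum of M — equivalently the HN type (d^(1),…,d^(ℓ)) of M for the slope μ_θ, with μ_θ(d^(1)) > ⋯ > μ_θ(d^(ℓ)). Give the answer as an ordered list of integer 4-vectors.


Barcode: M ≅ I[1,1], I[1,2], I[3,3], I[3,4]. HN layers by μ_θ (4 steps, strictly decreasing):
  μ^(1)=7; μ^(2)=1; μ^(3)=-1/2; μ^(4)=-7/2

((0, 0, 1, 0); (1, 0, 0, 0); (0, 0, 1, 1); (1, 1, 0, 0))


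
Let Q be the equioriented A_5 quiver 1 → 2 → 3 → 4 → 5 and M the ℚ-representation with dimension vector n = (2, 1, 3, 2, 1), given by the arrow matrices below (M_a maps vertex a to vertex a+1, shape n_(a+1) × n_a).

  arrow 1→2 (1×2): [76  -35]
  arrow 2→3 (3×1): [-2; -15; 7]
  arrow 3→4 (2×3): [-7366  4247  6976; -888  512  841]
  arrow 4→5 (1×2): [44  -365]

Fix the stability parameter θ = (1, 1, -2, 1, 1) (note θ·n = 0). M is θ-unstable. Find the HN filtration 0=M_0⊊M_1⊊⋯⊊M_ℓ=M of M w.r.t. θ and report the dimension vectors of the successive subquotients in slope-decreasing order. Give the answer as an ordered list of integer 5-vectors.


Barcode: M ≅ I[1,1], I[1,5], I[3,3], I[3,4]. HN layers by μ_θ (3 steps, strictly decreasing):
  μ^(1)=1; μ^(2)=0; μ^(3)=-2

((1, 0, 0, 2, 1); (1, 1, 1, 0, 0); (0, 0, 2, 0, 0))


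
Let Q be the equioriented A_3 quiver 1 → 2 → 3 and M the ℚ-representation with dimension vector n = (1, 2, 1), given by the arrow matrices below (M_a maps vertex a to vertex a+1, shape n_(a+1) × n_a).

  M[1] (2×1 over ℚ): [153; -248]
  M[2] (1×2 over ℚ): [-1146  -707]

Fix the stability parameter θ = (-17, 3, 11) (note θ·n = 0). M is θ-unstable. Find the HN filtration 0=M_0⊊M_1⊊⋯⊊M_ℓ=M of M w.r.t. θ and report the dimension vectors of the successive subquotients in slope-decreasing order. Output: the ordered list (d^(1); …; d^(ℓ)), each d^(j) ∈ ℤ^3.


Interval decomposition of M: I[1,3], I[2,2].
HN type (ℓ=3): μ^(1)=11; μ^(2)=3; μ^(3)=-17

((0, 0, 1); (0, 2, 0); (1, 0, 0))


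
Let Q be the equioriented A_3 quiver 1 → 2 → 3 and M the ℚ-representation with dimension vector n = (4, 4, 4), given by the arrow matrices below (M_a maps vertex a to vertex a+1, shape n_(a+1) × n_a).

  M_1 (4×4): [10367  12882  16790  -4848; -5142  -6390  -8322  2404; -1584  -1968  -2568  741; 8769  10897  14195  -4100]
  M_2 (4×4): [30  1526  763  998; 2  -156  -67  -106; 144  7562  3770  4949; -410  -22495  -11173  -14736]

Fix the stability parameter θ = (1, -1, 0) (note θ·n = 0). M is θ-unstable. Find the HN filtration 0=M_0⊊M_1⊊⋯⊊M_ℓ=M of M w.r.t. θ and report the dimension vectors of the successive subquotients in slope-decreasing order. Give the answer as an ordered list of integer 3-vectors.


Interval decomposition of M: I[1,1], I[1,2], I[1,3]^2, I[2,3], I[3,3].
HN type (ℓ=3): μ^(1)=1; μ^(2)=0; μ^(3)=-1

((1, 0, 0); (3, 3, 4); (0, 1, 0))


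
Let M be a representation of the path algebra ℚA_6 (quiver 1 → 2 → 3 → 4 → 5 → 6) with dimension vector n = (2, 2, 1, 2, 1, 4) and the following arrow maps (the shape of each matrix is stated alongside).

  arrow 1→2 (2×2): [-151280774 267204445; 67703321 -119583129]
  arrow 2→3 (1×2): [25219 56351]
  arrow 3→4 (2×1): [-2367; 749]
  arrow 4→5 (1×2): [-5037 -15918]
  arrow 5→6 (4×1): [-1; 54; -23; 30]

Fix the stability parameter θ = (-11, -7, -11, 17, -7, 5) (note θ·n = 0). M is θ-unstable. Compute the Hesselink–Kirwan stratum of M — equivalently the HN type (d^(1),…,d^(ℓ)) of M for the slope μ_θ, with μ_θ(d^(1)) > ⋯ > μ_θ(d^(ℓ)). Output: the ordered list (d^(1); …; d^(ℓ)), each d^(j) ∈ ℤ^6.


Barcode: M ≅ I[1,2], I[1,6], I[4,4], I[6,6]^3. HN layers by μ_θ (5 steps, strictly decreasing):
  μ^(1)=17; μ^(2)=5; μ^(3)=-7; μ^(4)=-9; μ^(5)=-11

((0, 0, 0, 1, 0, 0); (0, 0, 0, 1, 1, 4); (0, 1, 0, 0, 0, 0); (0, 1, 1, 0, 0, 0); (2, 0, 0, 0, 0, 0))


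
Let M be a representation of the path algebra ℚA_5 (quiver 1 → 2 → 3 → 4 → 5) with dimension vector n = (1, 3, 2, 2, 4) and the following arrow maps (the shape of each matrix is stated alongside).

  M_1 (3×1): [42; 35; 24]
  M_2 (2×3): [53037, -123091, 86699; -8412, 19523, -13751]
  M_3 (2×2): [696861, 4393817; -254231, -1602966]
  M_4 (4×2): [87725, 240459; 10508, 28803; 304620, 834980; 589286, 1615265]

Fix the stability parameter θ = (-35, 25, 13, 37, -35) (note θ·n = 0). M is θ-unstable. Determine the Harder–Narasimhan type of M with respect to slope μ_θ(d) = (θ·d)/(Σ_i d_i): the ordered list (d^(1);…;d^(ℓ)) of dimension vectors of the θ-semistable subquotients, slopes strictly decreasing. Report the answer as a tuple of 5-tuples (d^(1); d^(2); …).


Via rank(M_{q-1}∘⋯∘M_p): M ≅ I[1,5], I[2,2], I[2,5], I[5,5]^2.
μ_θ-semistable layers: μ^(1)=25; μ^(2)=10; μ^(3)=-35

((0, 1, 0, 0, 0); (0, 2, 2, 2, 2); (1, 0, 0, 0, 2))


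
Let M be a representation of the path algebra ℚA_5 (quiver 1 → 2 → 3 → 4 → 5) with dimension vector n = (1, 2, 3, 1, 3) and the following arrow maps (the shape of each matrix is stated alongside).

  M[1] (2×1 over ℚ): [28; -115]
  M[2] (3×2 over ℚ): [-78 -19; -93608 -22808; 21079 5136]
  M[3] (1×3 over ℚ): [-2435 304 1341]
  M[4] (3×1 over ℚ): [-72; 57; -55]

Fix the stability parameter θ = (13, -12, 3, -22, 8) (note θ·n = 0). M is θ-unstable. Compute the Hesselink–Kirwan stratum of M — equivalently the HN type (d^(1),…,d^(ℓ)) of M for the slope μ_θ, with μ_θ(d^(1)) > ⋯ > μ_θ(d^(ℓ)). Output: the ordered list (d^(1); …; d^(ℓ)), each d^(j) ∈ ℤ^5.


Interval decomposition of M: I[1,5], I[2,3], I[3,3], I[5,5]^2.
HN type (ℓ=4): μ^(1)=8; μ^(2)=3; μ^(3)=-9/2; μ^(4)=-12

((0, 0, 0, 0, 3); (0, 0, 2, 0, 0); (1, 1, 1, 1, 0); (0, 1, 0, 0, 0))


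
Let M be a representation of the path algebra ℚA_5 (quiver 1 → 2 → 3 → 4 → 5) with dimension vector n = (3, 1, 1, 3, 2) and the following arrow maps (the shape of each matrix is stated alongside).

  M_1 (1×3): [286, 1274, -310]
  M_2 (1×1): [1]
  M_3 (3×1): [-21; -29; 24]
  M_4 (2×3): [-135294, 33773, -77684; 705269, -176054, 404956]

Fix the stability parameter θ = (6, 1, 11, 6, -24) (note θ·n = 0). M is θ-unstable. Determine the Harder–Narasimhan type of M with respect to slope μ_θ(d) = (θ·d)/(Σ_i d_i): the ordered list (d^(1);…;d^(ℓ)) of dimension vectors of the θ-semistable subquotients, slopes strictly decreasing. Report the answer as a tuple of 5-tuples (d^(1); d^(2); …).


Via rank(M_{q-1}∘⋯∘M_p): M ≅ I[1,1]^2, I[1,5], I[4,4], I[4,5].
μ_θ-semistable layers: μ^(1)=6; μ^(2)=0; μ^(3)=-9

((2, 0, 0, 1, 0); (1, 1, 1, 1, 1); (0, 0, 0, 1, 1))


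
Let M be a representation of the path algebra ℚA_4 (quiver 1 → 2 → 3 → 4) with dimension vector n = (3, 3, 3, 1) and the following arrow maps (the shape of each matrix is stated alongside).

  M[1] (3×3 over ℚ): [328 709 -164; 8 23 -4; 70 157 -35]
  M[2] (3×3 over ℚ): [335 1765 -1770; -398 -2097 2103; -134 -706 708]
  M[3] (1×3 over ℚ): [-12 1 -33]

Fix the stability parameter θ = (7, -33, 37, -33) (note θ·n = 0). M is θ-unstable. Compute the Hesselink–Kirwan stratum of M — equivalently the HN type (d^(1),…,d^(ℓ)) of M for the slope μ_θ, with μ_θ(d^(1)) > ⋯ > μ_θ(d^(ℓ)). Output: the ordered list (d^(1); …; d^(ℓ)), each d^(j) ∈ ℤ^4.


Barcode: M ≅ I[1,1], I[1,2], I[1,4], I[2,3], I[3,3]. HN layers by μ_θ (5 steps, strictly decreasing):
  μ^(1)=37; μ^(2)=7; μ^(3)=2; μ^(4)=-13; μ^(5)=-33

((0, 0, 2, 0); (1, 0, 0, 0); (0, 0, 1, 1); (2, 2, 0, 0); (0, 1, 0, 0))


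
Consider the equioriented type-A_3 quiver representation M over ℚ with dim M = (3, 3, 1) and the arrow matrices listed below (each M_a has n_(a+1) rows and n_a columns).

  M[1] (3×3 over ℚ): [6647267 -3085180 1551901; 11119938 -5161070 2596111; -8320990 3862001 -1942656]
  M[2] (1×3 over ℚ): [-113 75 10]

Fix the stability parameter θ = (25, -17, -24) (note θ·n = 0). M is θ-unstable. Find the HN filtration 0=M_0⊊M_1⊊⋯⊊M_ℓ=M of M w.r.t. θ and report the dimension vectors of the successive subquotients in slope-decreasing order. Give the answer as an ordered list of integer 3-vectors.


Barcode: M ≅ I[1,2]^2, I[1,3]. HN layers by μ_θ (2 steps, strictly decreasing):
  μ^(1)=4; μ^(2)=-16/3

((2, 2, 0); (1, 1, 1))


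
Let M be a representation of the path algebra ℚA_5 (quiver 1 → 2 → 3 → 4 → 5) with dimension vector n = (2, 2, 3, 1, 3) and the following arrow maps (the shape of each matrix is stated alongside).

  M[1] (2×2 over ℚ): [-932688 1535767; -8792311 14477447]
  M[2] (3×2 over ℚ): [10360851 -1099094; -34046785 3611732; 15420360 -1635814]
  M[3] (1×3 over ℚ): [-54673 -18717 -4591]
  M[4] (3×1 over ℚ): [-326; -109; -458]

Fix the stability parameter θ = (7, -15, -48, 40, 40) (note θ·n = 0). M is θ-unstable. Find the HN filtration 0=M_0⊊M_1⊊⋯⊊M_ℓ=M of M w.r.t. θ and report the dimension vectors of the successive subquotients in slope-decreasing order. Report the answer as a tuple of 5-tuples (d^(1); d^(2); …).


Barcode: M ≅ I[1,3], I[1,5], I[3,3], I[5,5]^2. HN layers by μ_θ (3 steps, strictly decreasing):
  μ^(1)=40; μ^(2)=-56/3; μ^(3)=-48

((0, 0, 0, 1, 3); (2, 2, 2, 0, 0); (0, 0, 1, 0, 0))


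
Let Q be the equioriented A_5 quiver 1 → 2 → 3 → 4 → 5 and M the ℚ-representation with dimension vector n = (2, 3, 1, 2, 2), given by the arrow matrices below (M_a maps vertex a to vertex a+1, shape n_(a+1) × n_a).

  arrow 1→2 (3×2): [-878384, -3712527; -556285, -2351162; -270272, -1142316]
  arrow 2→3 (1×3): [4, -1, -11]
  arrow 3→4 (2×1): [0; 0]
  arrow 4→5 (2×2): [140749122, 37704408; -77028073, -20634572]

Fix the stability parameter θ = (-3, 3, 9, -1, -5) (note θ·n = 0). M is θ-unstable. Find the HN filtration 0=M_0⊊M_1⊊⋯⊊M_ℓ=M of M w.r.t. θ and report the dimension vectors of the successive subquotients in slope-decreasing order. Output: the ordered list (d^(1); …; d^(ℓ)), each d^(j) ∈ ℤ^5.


Via rank(M_{q-1}∘⋯∘M_p): M ≅ I[1,2], I[1,3], I[2,2], I[4,4], I[4,5], I[5,5].
μ_θ-semistable layers: μ^(1)=9; μ^(2)=3; μ^(3)=-1; μ^(4)=-3; μ^(5)=-5

((0, 0, 1, 0, 0); (0, 3, 0, 0, 0); (0, 0, 0, 1, 0); (2, 0, 0, 1, 1); (0, 0, 0, 0, 1))
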